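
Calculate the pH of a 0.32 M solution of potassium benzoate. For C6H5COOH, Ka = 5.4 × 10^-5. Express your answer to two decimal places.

pH = 8.89

C6H5COO- is the conjugate base of the weak acid C6H5COOH.
Kb = Kw/Ka = 1.0×10^-14 / 5.4 × 10^-5 = 1.85 × 10^-10
From the ICE table, Kb = [OH-]²/(0.32 − [OH-]) = 1.85 × 10^-10.
Since Kb ≪ C₀, [OH-] ≈ √(Kb·C₀) = 7.69 × 10^-6 M.
pOH = −log(7.69 × 10^-6) = 5.11; pH = 14.00 − 5.11 = 8.89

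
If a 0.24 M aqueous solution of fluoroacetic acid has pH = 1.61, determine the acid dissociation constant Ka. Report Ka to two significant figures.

[H+] = 10^(-1.61) = 2.45 × 10^-2 M
At equilibrium [HA] = 0.24 − 2.45 × 10^-2 = 2.15 × 10^-1 M
Ka = [H+][A-]/[HA] = (2.45 × 10^-2)² / 2.15 × 10^-1 = 2.8 × 10^-3

Ka = 2.8 × 10^-3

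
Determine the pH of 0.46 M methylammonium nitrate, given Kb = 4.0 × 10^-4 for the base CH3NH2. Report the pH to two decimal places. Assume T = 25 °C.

pH = 5.47

CH3NH3+ is the conjugate acid of the weak base CH3NH2.
Ka = Kw/Kb = 1.0×10^-14 / 4.0 × 10^-4 = 2.50 × 10^-11
From the ICE table, Ka = [H+]²/(0.46 − [H+]) = 2.50 × 10^-11.
Since Ka ≪ C₀, [H+] ≈ √(Ka·C₀) = 3.39 × 10^-6 M.
pH = −log[H+] = −log(3.39 × 10^-6) = 5.47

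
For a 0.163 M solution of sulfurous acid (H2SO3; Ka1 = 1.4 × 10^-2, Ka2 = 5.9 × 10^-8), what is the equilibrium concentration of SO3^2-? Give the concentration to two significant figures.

First ionization gives [H+] ≈ [HSO3-] = 4.13 × 10^-2 M.
Second step: Ka2 = [H+][SO3^2-]/[HSO3-] ≈ [SO3^2-] (since [H+] ≈ [HSO3-]).
So [SO3^2-] ≈ Ka2.

5.9 × 10^-8 M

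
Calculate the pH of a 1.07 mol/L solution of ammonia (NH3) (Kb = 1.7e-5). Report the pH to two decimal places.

NH3 + H2O ⇌ NH4+ + OH-
From the ICE table, Kb = [OH-]²/(1.07 − [OH-]) = 1.7 × 10^-5.
Neglecting [OH-] in the denominator: [OH-] = √(1.7 × 10^-5 × 1.07) = 4.26 × 10^-3 M
pOH = −log(4.26 × 10^-3) = 2.37; pH = 14.00 − 2.37 = 11.63

pH = 11.63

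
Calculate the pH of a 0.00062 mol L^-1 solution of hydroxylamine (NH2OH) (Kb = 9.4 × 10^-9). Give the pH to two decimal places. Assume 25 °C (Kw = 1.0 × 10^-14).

NH2OH + H2O ⇌ NH3OH+ + OH-
From the ICE table, Kb = [OH-]²/(0.00062 − [OH-]) = 9.4 × 10^-9.
Assume [OH-] ≪ 0.00062: [OH-] ≈ √(9.4 × 10^-9 × 0.00062) = 2.41 × 10^-6 M
Check: 0.39% ionized — well under 5%, approximation valid.
pOH = 5.62, so pH = 14.00 − pOH = 8.38

pH = 8.38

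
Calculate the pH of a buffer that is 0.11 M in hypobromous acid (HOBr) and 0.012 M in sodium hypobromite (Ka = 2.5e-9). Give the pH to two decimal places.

pH = 7.64

pKa = −log(2.5 × 10^-9) = 8.602
Henderson–Hasselbalch: pH = pKa + log([OBr-]/[HOBr]) = 8.602 + log(0.012/0.11)
pH = 8.602 + (-0.962) = 7.64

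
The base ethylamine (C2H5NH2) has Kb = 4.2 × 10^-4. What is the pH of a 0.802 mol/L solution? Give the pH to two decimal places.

C2H5NH2 + H2O ⇌ C2H5NH3+ + OH-
Kb = [OH-]²/(0.802 − [OH-]) = 4.2 × 10^-4
Neglecting [OH-] in the denominator: [OH-] = √(4.2 × 10^-4 × 0.802) = 1.84 × 10^-2 M
Check: 2.3% ionized — well under 5%, approximation valid.
pOH = −log(1.84 × 10^-2) = 1.74; pH = 14.00 − 1.74 = 12.26

pH = 12.26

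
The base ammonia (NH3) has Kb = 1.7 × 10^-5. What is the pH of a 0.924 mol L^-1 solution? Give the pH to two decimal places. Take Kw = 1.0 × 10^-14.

pH = 11.60

NH3 + H2O ⇌ NH4+ + OH-
From the ICE table, Kb = [OH-]²/(0.924 − [OH-]) = 1.7 × 10^-5.
Assume [OH-] ≪ 0.924: [OH-] ≈ √(1.7 × 10^-5 × 0.924) = 3.96 × 10^-3 M
pOH = −log(3.96 × 10^-3) = 2.40; pH = 14.00 − 2.40 = 11.60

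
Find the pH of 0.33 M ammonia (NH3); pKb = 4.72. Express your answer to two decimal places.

NH3 + H2O ⇌ NH4+ + OH-
Kb = 10^(−4.72) = 1.91 × 10^-5
From the ICE table, Kb = x²/(0.33 − x) = 1.91 × 10^-5.
Neglecting x in the denominator: x = √(1.91 × 10^-5 × 0.33) = 2.51 × 10^-3 M
(x/C₀ = 0.76% < 5%, so the approximation holds.)
pOH = 2.60, so pH = 14.00 − pOH = 11.40

pH = 11.40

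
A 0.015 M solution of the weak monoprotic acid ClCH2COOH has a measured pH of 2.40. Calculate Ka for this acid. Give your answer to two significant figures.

Ka = 1.4 × 10^-3

[H+] = 10^(-2.40) = 3.98 × 10^-3 M
At equilibrium [HA] = 0.015 − 3.98 × 10^-3 = 1.10 × 10^-2 M
Ka = [H+][A-]/[HA] = (3.98 × 10^-3)² / 1.10 × 10^-2 = 1.4 × 10^-3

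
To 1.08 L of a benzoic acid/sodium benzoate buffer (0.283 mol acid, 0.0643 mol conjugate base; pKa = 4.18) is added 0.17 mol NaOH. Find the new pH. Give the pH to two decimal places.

pH = 4.50

After neutralization: n(C6H5COOH) = 0.113 mol, n(C6H5COO-) = 0.234 mol.
pH = pKa + log([A⁻]/[HA]) = 4.18 + log(0.234/0.113) = 4.18 +0.316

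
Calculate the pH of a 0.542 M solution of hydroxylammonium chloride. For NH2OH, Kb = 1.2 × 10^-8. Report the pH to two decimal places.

pH = 3.17

NH3OH+ is the conjugate acid of the weak base NH2OH.
Ka = Kw/Kb = 1.0×10^-14 / 1.2 × 10^-8 = 8.33 × 10^-7
Let x = [H+] at equilibrium. Ka = x²/(0.542 − x).
Assume x ≪ 0.542: x ≈ √(8.33 × 10^-7 × 0.542) = 6.72 × 10^-4 M
pH = −log(6.72 × 10^-4) = 3.17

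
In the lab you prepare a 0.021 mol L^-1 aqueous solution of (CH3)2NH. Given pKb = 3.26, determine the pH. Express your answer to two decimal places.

(CH3)2NH + H2O ⇌ (CH3)2NH2+ + OH-
Kb = 10^(−3.26) = 5.50 × 10^-4
Kb = [OH-]²/(0.021 − [OH-]) = 5.50 × 10^-4
Here C₀/Kb ≈ 38.2, so the small-[OH-] approximation fails. Use the quadratic:
[OH-] = (−Kb + √(Kb² + 4·Kb·C₀))/2 = 3.13 × 10^-3 M
pOH = 2.50, so pH = 14.00 − pOH = 11.50

pH = 11.50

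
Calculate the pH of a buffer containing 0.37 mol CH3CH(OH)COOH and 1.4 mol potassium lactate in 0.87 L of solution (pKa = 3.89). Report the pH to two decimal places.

pH = 4.47

pH = pKa + log([A⁻]/[HA]) = 3.89 + log(1.4/0.37)
pH = 3.89 + (+0.578) = 4.47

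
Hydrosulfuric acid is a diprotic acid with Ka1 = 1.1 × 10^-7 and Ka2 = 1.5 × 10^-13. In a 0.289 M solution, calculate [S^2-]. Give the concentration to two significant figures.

1.5 × 10^-13 M

First ionization gives [H+] ≈ [HS-] = 1.78 × 10^-4 M.
Second step: Ka2 = [H+][S^2-]/[HS-] ≈ [S^2-] (since [H+] ≈ [HS-]).
So [S^2-] ≈ Ka2.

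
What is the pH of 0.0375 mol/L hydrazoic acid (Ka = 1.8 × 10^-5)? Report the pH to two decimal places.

pH = 3.09

HN3 ⇌ N3- + H+
Ka = x²/(0.0375 − x) = 1.8 × 10^-5
Assume x ≪ 0.0375: x ≈ √(1.8 × 10^-5 × 0.0375) = 8.22 × 10^-4 M
pH = −log(8.22 × 10^-4) = 3.09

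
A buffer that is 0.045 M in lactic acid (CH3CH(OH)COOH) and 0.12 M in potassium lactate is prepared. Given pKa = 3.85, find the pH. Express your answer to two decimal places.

pH = 4.28

Henderson–Hasselbalch: pH = pKa + log([CH3CH(OH)COO-]/[CH3CH(OH)COOH]) = 3.85 + log(0.12/0.045)
pH = 3.85 + (+0.426) = 4.28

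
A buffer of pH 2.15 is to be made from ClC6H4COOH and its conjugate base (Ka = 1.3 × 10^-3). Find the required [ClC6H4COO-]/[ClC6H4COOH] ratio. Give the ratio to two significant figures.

ratio = 0.18

pKa = -log(1.3 × 10^-3) = 2.886
pH = pKa + log(r) ⇒ log(r) = 2.15 − 2.886 = -0.736
r = [ClC6H4COO-]/[ClC6H4COOH] = 10^(-0.736) = 0.184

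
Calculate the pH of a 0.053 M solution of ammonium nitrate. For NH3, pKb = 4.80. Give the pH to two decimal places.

pH = 5.24

NH4+ is the conjugate acid of the weak base NH3.
Kb = 10^(−4.80) = 1.58 × 10^-5
Ka = Kw/Kb = 1.0×10^-14 / 1.58 × 10^-5 = 6.33 × 10^-10
Ka = [H+]²/(0.053 − [H+]) = 6.33 × 10^-10
Assume [H+] ≪ 0.053: [H+] ≈ √(6.33 × 10^-10 × 0.053) = 5.79 × 10^-6 M
Check: 0.011% ionized — well under 5%, approximation valid.
pH = −log[H+] = −log(5.79 × 10^-6) = 5.24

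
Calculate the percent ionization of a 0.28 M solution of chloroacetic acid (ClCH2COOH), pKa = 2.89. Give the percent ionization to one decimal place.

6.6%

ClCH2COOH ⇌ ClCH2COO- + H+; let x = [H+] at equilibrium.
Ka = 10^(−2.89) = 1.29 × 10^-3
Solve x² + 0.00129x − 0.000361 = 0 → x = 1.84 × 10^-2 M
% ionization = x/C₀ × 100% = 1.84 × 10^-2/0.28 × 100% = 6.6%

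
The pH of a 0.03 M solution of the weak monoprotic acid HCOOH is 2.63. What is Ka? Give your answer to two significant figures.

Ka = 2.0 × 10^-4

[H+] = 10^(-2.63) = 2.34 × 10^-3 M
At equilibrium [HA] = 0.03 − 2.34 × 10^-3 = 2.77 × 10^-2 M
Ka = [H+][A-]/[HA] = (2.34 × 10^-3)² / 2.77 × 10^-2 = 2.0 × 10^-4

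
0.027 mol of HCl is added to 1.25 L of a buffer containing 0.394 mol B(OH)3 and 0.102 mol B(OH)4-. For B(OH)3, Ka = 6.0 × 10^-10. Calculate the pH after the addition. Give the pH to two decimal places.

Added H+ converts B(OH)4- to B(OH)3: B(OH)3 → 0.421 mol, B(OH)4- → 0.075 mol.
pKa = −log(6.0 × 10^-10) = 9.222
pH = pKa + log([A⁻]/[HA]) = 9.222 + log(0.075/0.421) = 9.222 -0.749

pH = 8.47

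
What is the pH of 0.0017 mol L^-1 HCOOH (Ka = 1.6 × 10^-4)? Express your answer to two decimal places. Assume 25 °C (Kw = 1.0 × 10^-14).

HCOOH ⇌ HCOO- + H+
From the ICE table, Ka = [H+]²/(0.0017 − [H+]) = 1.6 × 10^-4.
Here C₀/Ka ≈ 10.6, so the small-[H+] approximation fails. Use the quadratic:
[H+] = (−Ka + √(Ka² + 4·Ka·C₀))/2 = 4.48 × 10^-4 M
pH = −log(4.48 × 10^-4) = 3.35

pH = 3.35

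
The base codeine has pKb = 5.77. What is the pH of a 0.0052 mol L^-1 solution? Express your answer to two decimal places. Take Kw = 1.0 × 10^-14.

C18H21NO3 + H2O ⇌ C18H22NO3+ + OH-
Kb = 10^(−5.77) = 1.70 × 10^-6
From the ICE table, Kb = x²/(0.0052 − x) = 1.70 × 10^-6.
Since Kb ≪ C₀, x ≈ √(Kb·C₀) = 9.40 × 10^-5 M.
pOH = 4.03, so pH = 14.00 − pOH = 9.97

pH = 9.97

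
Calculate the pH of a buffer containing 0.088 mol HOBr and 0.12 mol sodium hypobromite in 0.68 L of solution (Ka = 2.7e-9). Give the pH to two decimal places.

pH = 8.70

pKa = −log(2.7 × 10^-9) = 8.569
Using pH = pKa + log([base]/[acid]) with [base]/[acid] = 0.12/0.088:
pH = 8.569 + (+0.135) = 8.70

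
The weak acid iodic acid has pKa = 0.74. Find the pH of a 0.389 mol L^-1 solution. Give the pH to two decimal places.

HIO3 ⇌ IO3- + H+
Ka = 10^(−0.74) = 1.82 × 10^-1
Ka = [H+]²/(0.389 − [H+]) = 1.82 × 10^-1
The 5% rule fails; solving [H+]² + Ka·[H+] − Ka·C₀ = 0 exactly:
[H+] = [−0.182 + √(0.182² + 0.283)]/2 = 1.90 × 10^-1 M
pH = −log[H+] = −log(1.90 × 10^-1) = 0.72

pH = 0.72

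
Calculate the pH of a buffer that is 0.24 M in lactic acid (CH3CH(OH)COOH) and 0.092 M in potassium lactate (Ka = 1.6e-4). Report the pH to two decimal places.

pH = 3.38

pKa = −log(1.6 × 10^-4) = 3.796
Henderson–Hasselbalch: pH = pKa + log([CH3CH(OH)COO-]/[CH3CH(OH)COOH]) = 3.796 + log(0.092/0.24)
pH = 3.796 + (-0.416) = 3.38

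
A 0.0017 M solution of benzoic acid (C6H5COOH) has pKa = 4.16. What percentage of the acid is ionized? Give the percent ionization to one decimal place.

18.2%

C6H5COOH ⇌ C6H5COO- + H+; let x = [H+] at equilibrium.
Ka = 10^(−4.16) = 6.92 × 10^-5
Solve x² + 6.92e-05x − 1.18e-07 = 0 → x = 3.10 × 10^-4 M
Fraction ionized = 3.10 × 10^-4 / 0.0017 = 0.1824 → 18.2%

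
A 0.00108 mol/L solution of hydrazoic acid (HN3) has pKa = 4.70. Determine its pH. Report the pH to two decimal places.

HN3 ⇌ N3- + H+
Ka = 10^(−4.70) = 2.00 × 10^-5
Let x = [H+] at equilibrium. Ka = x²/(0.00108 − x).
Here C₀/Ka ≈ 54, so the small-x approximation fails. Use the quadratic:
x = [−2e-05 + √(2e-05² + 8.64e-08)]/2 = 1.37 × 10^-4 M
pH = −log(1.37 × 10^-4) = 3.86

pH = 3.86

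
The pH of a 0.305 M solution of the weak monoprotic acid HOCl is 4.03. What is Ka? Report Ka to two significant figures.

[H+] = 10^(-4.03) = 9.33 × 10^-5 M
At equilibrium [HA] = 0.305 − 9.33 × 10^-5 = 3.05 × 10^-1 M
Ka = [H+][A-]/[HA] = (9.33 × 10^-5)² / 3.05 × 10^-1 = 2.9 × 10^-8

Ka = 2.9 × 10^-8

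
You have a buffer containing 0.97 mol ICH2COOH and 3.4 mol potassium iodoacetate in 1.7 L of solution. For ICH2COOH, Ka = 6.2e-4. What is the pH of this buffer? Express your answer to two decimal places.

pKa = −log(6.2 × 10^-4) = 3.208
pH = pKa + log([A⁻]/[HA]) = 3.208 + log(3.4/0.97)
pH = 3.208 + (+0.545) = 3.75

pH = 3.75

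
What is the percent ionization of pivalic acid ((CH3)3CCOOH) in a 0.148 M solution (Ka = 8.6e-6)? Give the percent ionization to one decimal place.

0.8%

(CH3)3CCOOH ⇌ (CH3)3CCOO- + H+; let x = [H+] at equilibrium.
x ≈ √(Ka·C₀) = √(8.6 × 10^-6 × 0.148) = 1.13 × 10^-3 M
Fraction ionized = 1.13 × 10^-3 / 0.148 = 0.0076 → 0.8%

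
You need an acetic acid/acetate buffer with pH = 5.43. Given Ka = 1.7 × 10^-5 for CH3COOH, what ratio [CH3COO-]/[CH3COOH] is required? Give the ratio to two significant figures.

pKa = -log(1.7 × 10^-5) = 4.770
pH = pKa + log(r) ⇒ log(r) = 5.43 − 4.770 = +0.660
r = [CH3COO-]/[CH3COOH] = 10^(+0.660) = 4.57

ratio = 4.6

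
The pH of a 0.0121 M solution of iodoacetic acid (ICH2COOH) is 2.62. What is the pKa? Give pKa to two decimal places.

[H+] = 10^(-2.62) = 2.40 × 10^-3 M
At equilibrium [HA] = 0.0121 − 2.40 × 10^-3 = 9.70 × 10^-3 M
Ka = [H+][A-]/[HA] = (2.40 × 10^-3)² / 9.70 × 10^-3 = 5.94 × 10^-4
pKa = -log(5.94 × 10^-4) = 3.23

pKa = 3.23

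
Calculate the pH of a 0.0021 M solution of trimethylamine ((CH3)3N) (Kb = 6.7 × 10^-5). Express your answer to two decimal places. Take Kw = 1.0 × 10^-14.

(CH3)3N + H2O ⇌ (CH3)3NH+ + OH-
Kb = [OH-]²/(0.0021 − [OH-]) = 6.7 × 10^-5
Here C₀/Kb ≈ 31.3, so the small-[OH-] approximation fails. Use the quadratic:
[OH-] = [−6.7e-05 + √(6.7e-05² + 5.63e-07)]/2 = 3.43 × 10^-4 M
pOH = −log(3.43 × 10^-4) = 3.46; pH = 14.00 − 3.46 = 10.54

pH = 10.54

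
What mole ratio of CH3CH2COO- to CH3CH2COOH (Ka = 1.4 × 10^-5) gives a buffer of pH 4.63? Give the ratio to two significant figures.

ratio = 0.60

pKa = -log(1.4 × 10^-5) = 4.854
pH = pKa + log(r) ⇒ log(r) = 4.63 − 4.854 = -0.224
r = [CH3CH2COO-]/[CH3CH2COOH] = 10^(-0.224) = 0.597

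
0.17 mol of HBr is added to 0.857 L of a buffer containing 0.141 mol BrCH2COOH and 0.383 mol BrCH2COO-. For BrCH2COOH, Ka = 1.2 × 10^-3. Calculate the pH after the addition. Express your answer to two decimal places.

pH = 2.76

After neutralization: n(BrCH2COOH) = 0.311 mol, n(BrCH2COO-) = 0.213 mol.
pKa = −log(1.2 × 10^-3) = 2.921
Henderson–Hasselbalch with mole ratio 0.213/0.311: pH = 2.921 + (-0.164)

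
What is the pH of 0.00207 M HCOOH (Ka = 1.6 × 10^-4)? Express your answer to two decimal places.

pH = 3.30

HCOOH ⇌ HCOO- + H+
From the ICE table, Ka = [H+]²/(0.00207 − [H+]) = 1.6 × 10^-4.
Here C₀/Ka ≈ 12.9, so the small-[H+] approximation fails. Use the quadratic:
[H+] = (−Ka + √(Ka² + 4·Ka·C₀))/2 = 5.01 × 10^-4 M
pH = −log[H+] = −log(5.01 × 10^-4) = 3.30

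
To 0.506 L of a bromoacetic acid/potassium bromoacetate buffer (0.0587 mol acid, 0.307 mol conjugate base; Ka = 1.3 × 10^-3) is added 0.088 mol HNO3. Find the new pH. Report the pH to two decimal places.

pH = 3.06

Added H+ converts BrCH2COO- to BrCH2COOH: BrCH2COOH → 0.147 mol, BrCH2COO- → 0.219 mol.
pKa = −log(1.3 × 10^-3) = 2.886
Henderson–Hasselbalch with mole ratio 0.219/0.147: pH = 2.886 + (+0.173)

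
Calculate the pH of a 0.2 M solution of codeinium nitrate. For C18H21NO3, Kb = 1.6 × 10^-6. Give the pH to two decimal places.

C18H22NO3+ is the conjugate acid of the weak base C18H21NO3.
Ka = Kw/Kb = 1.0×10^-14 / 1.6 × 10^-6 = 6.25 × 10^-9
From the ICE table, Ka = x²/(0.2 − x) = 6.25 × 10^-9.
Since Ka ≪ C₀, x ≈ √(Ka·C₀) = 3.54 × 10^-5 M.
pH = −log[H+] = −log(3.54 × 10^-5) = 4.45

pH = 4.45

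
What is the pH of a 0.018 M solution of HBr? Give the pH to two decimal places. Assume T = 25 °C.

pH = 1.74

HBr is a strong acid and dissociates completely, so [H+] = 0.018 M.
pH = -log(0.018) = 1.74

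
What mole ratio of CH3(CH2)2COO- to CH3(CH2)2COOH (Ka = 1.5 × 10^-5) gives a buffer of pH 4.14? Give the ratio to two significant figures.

ratio = 0.21

pKa = -log(1.5 × 10^-5) = 4.824
pH = pKa + log(r) ⇒ log(r) = 4.14 − 4.824 = -0.684
r = [CH3(CH2)2COO-]/[CH3(CH2)2COOH] = 10^(-0.684) = 0.207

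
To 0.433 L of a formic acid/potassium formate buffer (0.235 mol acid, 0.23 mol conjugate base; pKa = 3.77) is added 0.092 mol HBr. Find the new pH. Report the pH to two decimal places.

After neutralization: n(HCOOH) = 0.327 mol, n(HCOO-) = 0.138 mol.
pH = pKa + log([A⁻]/[HA]) = 3.77 + log(0.138/0.327) = 3.77 -0.375

pH = 3.40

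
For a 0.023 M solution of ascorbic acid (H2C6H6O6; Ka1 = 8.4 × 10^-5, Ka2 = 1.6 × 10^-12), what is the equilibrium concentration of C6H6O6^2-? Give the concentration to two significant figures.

1.6 × 10^-12 M

First ionization gives [H+] ≈ [HC6H6O6-] = 1.35 × 10^-3 M.
Second step: Ka2 = [H+][C6H6O6^2-]/[HC6H6O6-] ≈ [C6H6O6^2-] (since [H+] ≈ [HC6H6O6-]).
So [C6H6O6^2-] ≈ Ka2.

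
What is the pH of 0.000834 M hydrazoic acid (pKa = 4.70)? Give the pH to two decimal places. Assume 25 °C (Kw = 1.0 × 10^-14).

HN3 ⇌ N3- + H+
Ka = 10^(−4.70) = 2.00 × 10^-5
From the ICE table, Ka = [H+]²/(0.000834 − [H+]) = 2.00 × 10^-5.
[H+] is not negligible relative to C₀; solve [H+]² + 2e-05·[H+] − 1.67e-08 = 0.
[H+] = (−Ka + √(Ka² + 4·Ka·C₀))/2 = 1.20 × 10^-4 M
pH = −log(1.20 × 10^-4) = 3.92

pH = 3.92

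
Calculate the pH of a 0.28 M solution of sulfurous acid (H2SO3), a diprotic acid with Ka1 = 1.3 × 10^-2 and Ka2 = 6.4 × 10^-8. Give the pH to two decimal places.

Ka1 ≫ Ka2, so treat the first dissociation as the only significant source of H+.
Ka1 = x²/(0.28 − x) = 1.3 × 10^-2
Solving the quadratic: x = (−Ka1 + √(Ka1² + 4·Ka1·C₀))/2 = 5.42 × 10^-2 M
pH = −log(5.42 × 10^-2) = 1.27

pH = 1.27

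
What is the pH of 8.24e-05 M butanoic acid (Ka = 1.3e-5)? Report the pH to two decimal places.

CH3(CH2)2COOH ⇌ CH3(CH2)2COO- + H+
Ka = [H+]²/(8.24e-05 − [H+]) = 1.3 × 10^-5
[H+] is not negligible relative to C₀; solve [H+]² + 1.3e-05·[H+] − 1.07e-09 = 0.
[H+] = (−Ka + √(Ka² + 4·Ka·C₀))/2 = 2.69 × 10^-5 M
pH = −log(2.69 × 10^-5) = 4.57

pH = 4.57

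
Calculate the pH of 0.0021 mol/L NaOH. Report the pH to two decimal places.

pH = 11.32

NaOH is a strong base; [OH-] = 0.0021 M.
pOH = -log(0.0021) = 2.68
pH = 14.00 - 2.68 = 11.32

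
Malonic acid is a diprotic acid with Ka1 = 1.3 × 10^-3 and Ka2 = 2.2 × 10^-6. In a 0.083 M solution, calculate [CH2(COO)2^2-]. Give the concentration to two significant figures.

First ionization gives [H+] ≈ [CH2(COOH)COO-] = 9.76 × 10^-3 M.
Second step: Ka2 = [H+][CH2(COO)2^2-]/[CH2(COOH)COO-] ≈ [CH2(COO)2^2-] (since [H+] ≈ [CH2(COOH)COO-]).
So [CH2(COO)2^2-] ≈ Ka2.

2.2 × 10^-6 M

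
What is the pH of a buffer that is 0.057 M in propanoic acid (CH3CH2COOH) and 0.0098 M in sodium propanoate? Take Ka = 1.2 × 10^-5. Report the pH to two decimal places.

pKa = −log(1.2 × 10^-5) = 4.921
Using pH = pKa + log([base]/[acid]) with [base]/[acid] = 0.0098/0.057:
pH = 4.921 + (-0.765) = 4.16

pH = 4.16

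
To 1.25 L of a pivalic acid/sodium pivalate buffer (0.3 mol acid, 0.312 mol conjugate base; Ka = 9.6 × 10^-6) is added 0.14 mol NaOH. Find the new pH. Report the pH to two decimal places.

OH- converts (CH3)3CCOOH to (CH3)3CCOO-: (CH3)3CCOOH → 0.16 mol, (CH3)3CCOO- → 0.452 mol.
pKa = −log(9.6 × 10^-6) = 5.018
pH = pKa + log([A⁻]/[HA]) = 5.018 + log(0.452/0.16) = 5.018 +0.451

pH = 5.47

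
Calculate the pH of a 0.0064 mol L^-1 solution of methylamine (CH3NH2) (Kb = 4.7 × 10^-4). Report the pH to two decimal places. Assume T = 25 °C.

CH3NH2 + H2O ⇌ CH3NH3+ + OH-
Kb = x²/(0.0064 − x) = 4.7 × 10^-4
The 5% rule fails; solving x² + Kb·x − Kb·C₀ = 0 exactly:
x = (−Kb + √(Kb² + 4·Kb·C₀))/2 = 1.52 × 10^-3 M
pOH = −log(1.52 × 10^-3) = 2.82; pH = 14.00 − 2.82 = 11.18

pH = 11.18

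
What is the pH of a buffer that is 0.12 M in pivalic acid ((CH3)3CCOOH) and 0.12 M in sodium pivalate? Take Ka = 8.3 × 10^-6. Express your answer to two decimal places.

pKa = −log(8.3 × 10^-6) = 5.081
Henderson–Hasselbalch: pH = pKa + log([(CH3)3CCOO-]/[(CH3)3CCOOH]) = 5.081 + log(0.12/0.12)
pH = 5.081 + (+0.000) = 5.08

pH = 5.08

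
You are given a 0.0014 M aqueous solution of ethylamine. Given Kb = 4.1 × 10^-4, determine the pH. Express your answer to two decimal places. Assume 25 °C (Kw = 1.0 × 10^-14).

pH = 10.76

C2H5NH2 + H2O ⇌ C2H5NH3+ + OH-
Kb = [OH-]²/(0.0014 − [OH-]) = 4.1 × 10^-4
Here C₀/Kb ≈ 3.41, so the small-[OH-] approximation fails. Use the quadratic:
[OH-] = [−0.00041 + √(0.00041² + 2.3e-06)]/2 = 5.80 × 10^-4 M
pOH = 3.24, so pH = 14.00 − pOH = 10.76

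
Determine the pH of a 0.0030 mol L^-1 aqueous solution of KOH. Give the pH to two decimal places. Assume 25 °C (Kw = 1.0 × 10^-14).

pH = 11.48

KOH is a strong base; [OH-] = 0.003 M.
pOH = -log(0.003) = 2.52
pH = 14.00 - 2.52 = 11.48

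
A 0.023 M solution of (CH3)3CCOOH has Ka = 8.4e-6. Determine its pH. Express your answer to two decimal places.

pH = 3.36

(CH3)3CCOOH ⇌ (CH3)3CCOO- + H+
From the ICE table, Ka = [H+]²/(0.023 − [H+]) = 8.4 × 10^-6.
Since Ka ≪ C₀, [H+] ≈ √(Ka·C₀) = 4.40 × 10^-4 M.
pH = −log(4.40 × 10^-4) = 3.36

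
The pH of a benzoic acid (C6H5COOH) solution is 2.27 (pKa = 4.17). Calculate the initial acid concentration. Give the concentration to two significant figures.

[H+] = 10^(-2.27) = 5.37 × 10^-3 M = x
Ka = 10^(−4.17) = 6.76 × 10^-5
Ka = x²/(C₀ − x) ⇒ C₀ = x + x²/Ka
C₀ = 5.37 × 10^-3 + (5.37 × 10^-3)²/(6.76 × 10^-5) = 4.32 × 10^-1 M

C₀ = 4.3 × 10^-1 M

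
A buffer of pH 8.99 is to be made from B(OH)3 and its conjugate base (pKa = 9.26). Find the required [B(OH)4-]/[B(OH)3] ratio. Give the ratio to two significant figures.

ratio = 0.54

pH = pKa + log(r) ⇒ log(r) = 8.99 − 9.26 = -0.27
r = [B(OH)4-]/[B(OH)3] = 10^(-0.27) = 0.537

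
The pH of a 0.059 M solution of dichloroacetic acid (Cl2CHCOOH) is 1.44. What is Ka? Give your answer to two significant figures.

Ka = 5.8 × 10^-2

[H+] = 10^(-1.44) = 3.63 × 10^-2 M
At equilibrium [HA] = 0.059 − 3.63 × 10^-2 = 2.27 × 10^-2 M
Ka = [H+][A-]/[HA] = (3.63 × 10^-2)² / 2.27 × 10^-2 = 5.8 × 10^-2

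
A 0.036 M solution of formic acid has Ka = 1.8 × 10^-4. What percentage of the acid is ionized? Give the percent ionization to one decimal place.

HCOOH ⇌ HCOO- + H+; let x = [H+] at equilibrium.
Ka = x²/(C₀ − x); solving the quadratic gives x = 2.46 × 10^-3 M.
% ionization = x/C₀ × 100% = 2.46 × 10^-3/0.036 × 100% = 6.8%

6.8%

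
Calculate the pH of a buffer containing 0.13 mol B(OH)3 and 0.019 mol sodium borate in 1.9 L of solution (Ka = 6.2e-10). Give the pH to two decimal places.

pKa = −log(6.2 × 10^-10) = 9.208
Using pH = pKa + log([base]/[acid]) with [base]/[acid] = 0.019/0.13:
pH = 9.208 + (-0.835) = 8.37

pH = 8.37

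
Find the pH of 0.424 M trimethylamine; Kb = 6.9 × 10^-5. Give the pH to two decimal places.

(CH3)3N + H2O ⇌ (CH3)3NH+ + OH-
Let x = [OH-] at equilibrium. Kb = x²/(0.424 − x).
Assume x ≪ 0.424: x ≈ √(6.9 × 10^-5 × 0.424) = 5.41 × 10^-3 M
pOH = 2.27, so pH = 14.00 − pOH = 11.73

pH = 11.73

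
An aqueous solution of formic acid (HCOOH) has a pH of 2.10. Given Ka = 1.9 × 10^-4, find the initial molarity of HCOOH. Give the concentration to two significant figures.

C₀ = 3.4 × 10^-1 M

[H+] = 10^(-2.10) = 7.94 × 10^-3 M = x
Ka = x²/(C₀ − x) ⇒ C₀ = x + x²/Ka
C₀ = 7.94 × 10^-3 + (7.94 × 10^-3)²/(1.9 × 10^-4) = 3.40 × 10^-1 M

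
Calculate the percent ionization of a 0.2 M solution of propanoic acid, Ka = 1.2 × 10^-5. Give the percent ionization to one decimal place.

0.8%

CH3CH2COOH ⇌ CH3CH2COO- + H+; let x = [H+] at equilibrium.
x ≈ √(Ka·C₀) = √(1.2 × 10^-5 × 0.2) = 1.55 × 10^-3 M
Fraction ionized = 1.55 × 10^-3 / 0.2 = 0.0077 → 0.8%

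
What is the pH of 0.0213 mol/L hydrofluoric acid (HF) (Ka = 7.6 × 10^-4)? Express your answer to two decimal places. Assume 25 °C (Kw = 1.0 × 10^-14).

pH = 2.44

HF ⇌ F- + H+
Ka = x²/(0.0213 − x) = 7.6 × 10^-4
x is not negligible relative to C₀; solve x² + 0.00076·x − 1.62e-05 = 0.
x = (−Ka + √(Ka² + 4·Ka·C₀))/2 = 3.66 × 10^-3 M
pH = −log(3.66 × 10^-3) = 2.44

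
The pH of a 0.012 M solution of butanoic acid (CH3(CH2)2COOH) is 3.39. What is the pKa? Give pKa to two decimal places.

pKa = 4.84

[H+] = 10^(-3.39) = 4.07 × 10^-4 M
At equilibrium [HA] = 0.012 − 4.07 × 10^-4 = 1.16 × 10^-2 M
Ka = [H+][A-]/[HA] = (4.07 × 10^-4)² / 1.16 × 10^-2 = 1.43 × 10^-5
pKa = -log(1.43 × 10^-5) = 4.84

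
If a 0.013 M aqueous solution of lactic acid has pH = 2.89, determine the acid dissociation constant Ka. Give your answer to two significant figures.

Ka = 1.4 × 10^-4

[H+] = 10^(-2.89) = 1.29 × 10^-3 M
At equilibrium [HA] = 0.013 − 1.29 × 10^-3 = 1.17 × 10^-2 M
Ka = [H+][A-]/[HA] = (1.29 × 10^-3)² / 1.17 × 10^-2 = 1.4 × 10^-4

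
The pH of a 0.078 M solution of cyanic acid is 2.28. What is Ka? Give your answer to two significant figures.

Ka = 3.8 × 10^-4

[H+] = 10^(-2.28) = 5.25 × 10^-3 M
At equilibrium [HA] = 0.078 − 5.25 × 10^-3 = 7.27 × 10^-2 M
Ka = [H+][A-]/[HA] = (5.25 × 10^-3)² / 7.27 × 10^-2 = 3.8 × 10^-4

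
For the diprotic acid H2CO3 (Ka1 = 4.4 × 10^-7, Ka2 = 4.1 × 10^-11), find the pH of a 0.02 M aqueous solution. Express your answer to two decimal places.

pH = 4.03

Since Ka1 ≫ Ka2, the first ionization dominates [H+].
Ka1 = x²/(0.02 − x) = 4.4 × 10^-7
x ≈ √(4.4 × 10^-7 × 0.02) = 9.38 × 10^-5 M
pH = −log(9.38 × 10^-5) = 4.03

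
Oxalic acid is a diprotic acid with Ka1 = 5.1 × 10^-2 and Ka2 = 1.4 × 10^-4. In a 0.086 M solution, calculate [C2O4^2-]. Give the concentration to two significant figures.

First ionization gives [H+] ≈ [HC2O4-] = 4.55 × 10^-2 M.
Second step: Ka2 = [H+][C2O4^2-]/[HC2O4-] ≈ [C2O4^2-] (since [H+] ≈ [HC2O4-]).
So [C2O4^2-] ≈ Ka2.

1.4 × 10^-4 M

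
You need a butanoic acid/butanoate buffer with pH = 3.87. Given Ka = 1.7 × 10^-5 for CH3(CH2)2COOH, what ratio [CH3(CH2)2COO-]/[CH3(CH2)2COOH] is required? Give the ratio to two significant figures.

ratio = 0.13

pKa = -log(1.7 × 10^-5) = 4.770
pH = pKa + log(r) ⇒ log(r) = 3.87 − 4.770 = -0.900
r = [CH3(CH2)2COO-]/[CH3(CH2)2COOH] = 10^(-0.900) = 0.126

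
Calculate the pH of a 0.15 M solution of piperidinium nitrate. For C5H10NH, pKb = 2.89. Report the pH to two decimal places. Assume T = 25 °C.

C5H10NH2+ is the conjugate acid of the weak base C5H10NH.
Kb = 10^(−2.89) = 1.29 × 10^-3
Ka = Kw/Kb = 1.0×10^-14 / 1.29 × 10^-3 = 7.75 × 10^-12
Ka = x²/(0.15 − x) = 7.75 × 10^-12
Neglecting x in the denominator: x = √(7.75 × 10^-12 × 0.15) = 1.08 × 10^-6 M
pH = −log[H+] = −log(1.08 × 10^-6) = 5.97

pH = 5.97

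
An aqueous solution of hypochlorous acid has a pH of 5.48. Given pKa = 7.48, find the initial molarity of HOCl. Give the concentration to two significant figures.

C₀ = 3.3 × 10^-4 M

[H+] = 10^(-5.48) = 3.31 × 10^-6 M = x
Ka = 10^(−7.48) = 3.31 × 10^-8
Ka = x²/(C₀ − x) ⇒ C₀ = x + x²/Ka
C₀ = 3.31 × 10^-6 + (3.31 × 10^-6)²/(3.31 × 10^-8) = 3.34 × 10^-4 M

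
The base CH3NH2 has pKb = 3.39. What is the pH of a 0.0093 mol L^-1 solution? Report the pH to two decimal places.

CH3NH2 + H2O ⇌ CH3NH3+ + OH-
Kb = 10^(−3.39) = 4.07 × 10^-4
From the ICE table, Kb = [OH-]²/(0.0093 − [OH-]) = 4.07 × 10^-4.
Here C₀/Kb ≈ 22.9, so the small-[OH-] approximation fails. Use the quadratic:
[OH-] = (−Kb + √(Kb² + 4·Kb·C₀))/2 = 1.75 × 10^-3 M
pOH = 2.76, so pH = 14.00 − pOH = 11.24

pH = 11.24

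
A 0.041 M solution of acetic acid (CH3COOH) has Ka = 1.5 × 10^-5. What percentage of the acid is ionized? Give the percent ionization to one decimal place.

CH3COOH ⇌ CH3COO- + H+; let x = [H+] at equilibrium.
x ≈ √(Ka·C₀) = √(1.5 × 10^-5 × 0.041) = 7.84 × 10^-4 M
% ionization = x/C₀ × 100% = 7.84 × 10^-4/0.041 × 100% = 1.9%

1.9%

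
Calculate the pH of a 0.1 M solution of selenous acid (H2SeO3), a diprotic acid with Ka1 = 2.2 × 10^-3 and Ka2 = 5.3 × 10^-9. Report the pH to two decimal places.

Since Ka1 ≫ Ka2, the first ionization dominates [H+].
Ka1 = x²/(0.1 − x) = 2.2 × 10^-3
Solving the quadratic: x = (−Ka1 + √(Ka1² + 4·Ka1·C₀))/2 = 1.38 × 10^-2 M
pH = −log(1.38 × 10^-2) = 1.86

pH = 1.86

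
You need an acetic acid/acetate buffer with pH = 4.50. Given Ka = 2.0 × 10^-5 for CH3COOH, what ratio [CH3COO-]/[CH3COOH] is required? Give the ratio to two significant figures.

pKa = -log(2.0 × 10^-5) = 4.699
pH = pKa + log(r) ⇒ log(r) = 4.50 − 4.699 = -0.199
r = [CH3COO-]/[CH3COOH] = 10^(-0.199) = 0.632

ratio = 0.63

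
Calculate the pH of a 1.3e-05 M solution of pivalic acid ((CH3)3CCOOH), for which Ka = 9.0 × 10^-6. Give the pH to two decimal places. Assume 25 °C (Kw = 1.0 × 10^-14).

(CH3)3CCOOH ⇌ (CH3)3CCOO- + H+
From the ICE table, Ka = [H+]²/(1.3e-05 − [H+]) = 9.0 × 10^-6.
[H+] is not negligible relative to C₀; solve [H+]² + 9e-06·[H+] − 1.17e-10 = 0.
[H+] = [−9e-06 + √(9e-06² + 4.68e-10)]/2 = 7.22 × 10^-6 M
pH = −log[H+] = −log(7.22 × 10^-6) = 5.14

pH = 5.14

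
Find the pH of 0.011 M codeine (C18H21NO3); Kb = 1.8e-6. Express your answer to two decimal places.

pH = 10.15

C18H21NO3 + H2O ⇌ C18H22NO3+ + OH-
From the ICE table, Kb = [OH-]²/(0.011 − [OH-]) = 1.8 × 10^-6.
Assume [OH-] ≪ 0.011: [OH-] ≈ √(1.8 × 10^-6 × 0.011) = 1.41 × 10^-4 M
pOH = −log(1.41 × 10^-4) = 3.85; pH = 14.00 − 3.85 = 10.15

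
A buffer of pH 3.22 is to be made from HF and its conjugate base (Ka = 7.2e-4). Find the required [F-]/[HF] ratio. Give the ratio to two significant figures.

ratio = 1.2

pKa = -log(7.2 × 10^-4) = 3.143
pH = pKa + log(r) ⇒ log(r) = 3.22 − 3.143 = +0.077
r = [F-]/[HF] = 10^(+0.077) = 1.19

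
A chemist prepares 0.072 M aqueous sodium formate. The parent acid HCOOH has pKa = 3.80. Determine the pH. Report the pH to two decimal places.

pH = 8.33

HCOO- is the conjugate base of the weak acid HCOOH.
Ka = 10^(−3.80) = 1.58 × 10^-4
Kb = Kw/Ka = 1.0×10^-14 / 1.58 × 10^-4 = 6.33 × 10^-11
From the ICE table, Kb = [OH-]²/(0.072 − [OH-]) = 6.33 × 10^-11.
Neglecting [OH-] in the denominator: [OH-] = √(6.33 × 10^-11 × 0.072) = 2.13 × 10^-6 M
Check: 0.003% ionized — well under 5%, approximation valid.
pOH = 5.67, so pH = 14.00 − pOH = 8.33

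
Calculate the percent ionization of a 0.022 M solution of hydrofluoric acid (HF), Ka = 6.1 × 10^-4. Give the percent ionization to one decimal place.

HF ⇌ F- + H+; let x = [H+] at equilibrium.
Ka = x²/(C₀ − x); solving the quadratic gives x = 3.37 × 10^-3 M.
Fraction ionized = 3.37 × 10^-3 / 0.022 = 0.1532 → 15.3%

15.3%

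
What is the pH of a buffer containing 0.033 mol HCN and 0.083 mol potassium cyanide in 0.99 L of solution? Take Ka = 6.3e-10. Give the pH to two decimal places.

pKa = −log(6.3 × 10^-10) = 9.201
pH = pKa + log([A⁻]/[HA]) = 9.201 + log(0.083/0.033)
pH = 9.201 + (+0.401) = 9.60

pH = 9.60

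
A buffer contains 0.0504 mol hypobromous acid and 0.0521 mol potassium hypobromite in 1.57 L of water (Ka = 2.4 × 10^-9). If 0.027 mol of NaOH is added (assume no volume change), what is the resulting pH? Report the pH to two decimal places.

pH = 9.15

OH- converts HOBr to OBr-: HOBr → 0.0234 mol, OBr- → 0.0791 mol.
pKa = −log(2.4 × 10^-9) = 8.620
pH = pKa + log(n_OBr-/n_HOBr) = 8.620 + log(0.0791/0.0234) = 8.620 + (+0.529)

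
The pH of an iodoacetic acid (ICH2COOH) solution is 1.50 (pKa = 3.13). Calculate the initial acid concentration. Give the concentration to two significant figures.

[H+] = 10^(-1.50) = 3.16 × 10^-2 M = x
Ka = 10^(−3.13) = 7.41 × 10^-4
Ka = x²/(C₀ − x) ⇒ C₀ = x + x²/Ka
C₀ = 3.16 × 10^-2 + (3.16 × 10^-2)²/(7.41 × 10^-4) = 1.38 M

C₀ = 1.4 M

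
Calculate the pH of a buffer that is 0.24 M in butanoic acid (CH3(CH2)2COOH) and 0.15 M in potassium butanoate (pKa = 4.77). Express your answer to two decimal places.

pH = 4.57

pH = pKa + log([A⁻]/[HA]) = 4.77 + log(0.15/0.24)
pH = 4.77 + (-0.204) = 4.57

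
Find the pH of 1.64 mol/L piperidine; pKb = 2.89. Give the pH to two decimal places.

C5H10NH + H2O ⇌ C5H10NH2+ + OH-
Kb = 10^(−2.89) = 1.29 × 10^-3
From the ICE table, Kb = x²/(1.64 − x) = 1.29 × 10^-3.
Since Kb ≪ C₀, x ≈ √(Kb·C₀) = 4.60 × 10^-2 M.
(x/C₀ = 2.8% < 5%, so the approximation holds.)
pOH = −log(4.60 × 10^-2) = 1.34; pH = 14.00 − 1.34 = 12.66

pH = 12.66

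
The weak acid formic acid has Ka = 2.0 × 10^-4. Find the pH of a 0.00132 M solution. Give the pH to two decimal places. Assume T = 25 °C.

pH = 3.37

HCOOH ⇌ HCOO- + H+
Ka = [H+]²/(0.00132 − [H+]) = 2.0 × 10^-4
The 5% rule fails; solving [H+]² + Ka·[H+] − Ka·C₀ = 0 exactly:
[H+] = [−0.0002 + √(0.0002² + 1.06e-06)]/2 = 4.23 × 10^-4 M
pH = −log(4.23 × 10^-4) = 3.37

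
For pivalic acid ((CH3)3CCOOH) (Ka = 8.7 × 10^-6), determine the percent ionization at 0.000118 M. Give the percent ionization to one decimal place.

(CH3)3CCOOH ⇌ (CH3)3CCOO- + H+; let x = [H+] at equilibrium.
Ka = x²/(C₀ − x); solving the quadratic gives x = 2.80 × 10^-5 M.
% ionization = x/C₀ × 100% = 2.80 × 10^-5/0.000118 × 100% = 23.7%

23.7%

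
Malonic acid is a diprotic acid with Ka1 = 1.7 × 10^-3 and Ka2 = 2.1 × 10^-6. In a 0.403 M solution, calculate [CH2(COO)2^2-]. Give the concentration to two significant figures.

2.1 × 10^-6 M

First ionization gives [H+] ≈ [CH2(COOH)COO-] = 2.53 × 10^-2 M.
Second step: Ka2 = [H+][CH2(COO)2^2-]/[CH2(COOH)COO-] ≈ [CH2(COO)2^2-] (since [H+] ≈ [CH2(COOH)COO-]).
So [CH2(COO)2^2-] ≈ Ka2.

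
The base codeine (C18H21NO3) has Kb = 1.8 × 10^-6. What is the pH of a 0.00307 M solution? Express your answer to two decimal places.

C18H21NO3 + H2O ⇌ C18H22NO3+ + OH-
Kb = [OH-]²/(0.00307 − [OH-]) = 1.8 × 10^-6
Assume [OH-] ≪ 0.00307: [OH-] ≈ √(1.8 × 10^-6 × 0.00307) = 7.43 × 10^-5 M
Check: 2.4% ionized — well under 5%, approximation valid.
pOH = 4.13, so pH = 14.00 − pOH = 9.87

pH = 9.87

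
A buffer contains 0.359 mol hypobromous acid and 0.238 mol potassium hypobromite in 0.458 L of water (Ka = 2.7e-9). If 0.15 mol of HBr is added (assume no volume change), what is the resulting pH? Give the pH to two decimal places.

pH = 7.81

After neutralization: n(HOBr) = 0.509 mol, n(OBr-) = 0.088 mol.
pKa = −log(2.7 × 10^-9) = 8.569
Henderson–Hasselbalch with mole ratio 0.088/0.509: pH = 8.569 + (-0.762)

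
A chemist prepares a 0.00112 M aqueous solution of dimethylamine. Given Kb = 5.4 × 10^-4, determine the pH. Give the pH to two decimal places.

(CH3)2NH + H2O ⇌ (CH3)2NH2+ + OH-
From the ICE table, Kb = [OH-]²/(0.00112 − [OH-]) = 5.4 × 10^-4.
[OH-] is not negligible relative to C₀; solve [OH-]² + 0.00054·[OH-] − 6.05e-07 = 0.
[OH-] = [−0.00054 + √(0.00054² + 2.42e-06)]/2 = 5.53 × 10^-4 M
pOH = 3.26, so pH = 14.00 − pOH = 10.74

pH = 10.74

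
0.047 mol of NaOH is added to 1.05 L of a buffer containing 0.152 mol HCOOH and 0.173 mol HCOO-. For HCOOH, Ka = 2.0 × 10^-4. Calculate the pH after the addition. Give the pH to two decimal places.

pH = 4.02

After neutralization: n(HCOOH) = 0.105 mol, n(HCOO-) = 0.22 mol.
pKa = −log(2.0 × 10^-4) = 3.699
Henderson–Hasselbalch with mole ratio 0.22/0.105: pH = 3.699 + (+0.321)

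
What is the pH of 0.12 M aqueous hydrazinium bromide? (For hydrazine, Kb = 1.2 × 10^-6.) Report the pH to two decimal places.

N2H5+ is the conjugate acid of the weak base N2H4.
Ka = Kw/Kb = 1.0×10^-14 / 1.2 × 10^-6 = 8.33 × 10^-9
From the ICE table, Ka = x²/(0.12 − x) = 8.33 × 10^-9.
Neglecting x in the denominator: x = √(8.33 × 10^-9 × 0.12) = 3.16 × 10^-5 M
(x/C₀ = 0.026% < 5%, so the approximation holds.)
pH = −log[H+] = −log(3.16 × 10^-5) = 4.50

pH = 4.50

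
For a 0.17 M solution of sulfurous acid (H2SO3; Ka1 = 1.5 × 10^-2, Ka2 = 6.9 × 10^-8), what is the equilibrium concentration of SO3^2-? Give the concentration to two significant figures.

First ionization gives [H+] ≈ [HSO3-] = 4.36 × 10^-2 M.
Second step: Ka2 = [H+][SO3^2-]/[HSO3-] ≈ [SO3^2-] (since [H+] ≈ [HSO3-]).
So [SO3^2-] ≈ Ka2.

6.9 × 10^-8 M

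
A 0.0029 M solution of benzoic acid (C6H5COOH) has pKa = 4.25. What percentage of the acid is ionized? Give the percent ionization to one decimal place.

13.0%

C6H5COOH ⇌ C6H5COO- + H+; let x = [H+] at equilibrium.
Ka = 10^(−4.25) = 5.62 × 10^-5
Solve x² + 5.62e-05x − 1.63e-07 = 0 → x = 3.77 × 10^-4 M
Fraction ionized = 3.77 × 10^-4 / 0.0029 = 0.1300 → 13.0%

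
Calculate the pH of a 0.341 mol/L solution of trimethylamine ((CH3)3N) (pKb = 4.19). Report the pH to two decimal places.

(CH3)3N + H2O ⇌ (CH3)3NH+ + OH-
Kb = 10^(−4.19) = 6.46 × 10^-5
Let x = [OH-] at equilibrium. Kb = x²/(0.341 − x).
Since Kb ≪ C₀, x ≈ √(Kb·C₀) = 4.69 × 10^-3 M.
Check: 1.4% ionized — well under 5%, approximation valid.
pOH = −log(4.69 × 10^-3) = 2.33; pH = 14.00 − 2.33 = 11.67

pH = 11.67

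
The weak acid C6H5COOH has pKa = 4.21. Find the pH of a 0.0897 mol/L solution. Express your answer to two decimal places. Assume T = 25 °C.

C6H5COOH ⇌ C6H5COO- + H+
Ka = 10^(−4.21) = 6.17 × 10^-5
Ka = [H+]²/(0.0897 − [H+]) = 6.17 × 10^-5
Neglecting [H+] in the denominator: [H+] = √(6.17 × 10^-5 × 0.0897) = 2.35 × 10^-3 M
pH = −log[H+] = −log(2.35 × 10^-3) = 2.63

pH = 2.63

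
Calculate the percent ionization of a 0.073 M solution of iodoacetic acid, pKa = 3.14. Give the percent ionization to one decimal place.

9.5%

ICH2COOH ⇌ ICH2COO- + H+; let x = [H+] at equilibrium.
Ka = 10^(−3.14) = 7.24 × 10^-4
Ka = x²/(C₀ − x); solving the quadratic gives x = 6.92 × 10^-3 M.
% ionization = x/C₀ × 100% = 6.92 × 10^-3/0.073 × 100% = 9.5%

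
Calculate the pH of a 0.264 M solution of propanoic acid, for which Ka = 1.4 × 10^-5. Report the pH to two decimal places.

pH = 2.72

CH3CH2COOH ⇌ CH3CH2COO- + H+
Ka = x²/(0.264 − x) = 1.4 × 10^-5
Since Ka ≪ C₀, x ≈ √(Ka·C₀) = 1.92 × 10^-3 M.
Check: 0.73% ionized — well under 5%, approximation valid.
pH = −log[H+] = −log(1.92 × 10^-3) = 2.72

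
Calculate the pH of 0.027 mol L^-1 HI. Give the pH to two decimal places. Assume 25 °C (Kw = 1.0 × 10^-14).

pH = 1.57

HI is a strong acid and dissociates completely, so [H+] = 0.027 M.
pH = -log(0.027) = 1.57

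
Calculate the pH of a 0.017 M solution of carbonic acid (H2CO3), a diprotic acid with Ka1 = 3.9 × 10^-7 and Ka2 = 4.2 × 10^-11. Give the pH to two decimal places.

pH = 4.09

Ka1 ≫ Ka2, so treat the first dissociation as the only significant source of H+.
Ka1 = x²/(0.017 − x) = 3.9 × 10^-7
x ≈ √(3.9 × 10^-7 × 0.017) = 8.14 × 10^-5 M
pH = −log(8.14 × 10^-5) = 4.09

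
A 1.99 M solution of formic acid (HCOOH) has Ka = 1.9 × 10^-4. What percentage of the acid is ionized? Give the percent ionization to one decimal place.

HCOOH ⇌ HCOO- + H+; let x = [H+] at equilibrium.
x ≈ √(Ka·C₀) = √(1.9 × 10^-4 × 1.99) = 1.94 × 10^-2 M
Fraction ionized = 1.94 × 10^-2 / 1.99 = 0.0097 → 1.0%

1.0%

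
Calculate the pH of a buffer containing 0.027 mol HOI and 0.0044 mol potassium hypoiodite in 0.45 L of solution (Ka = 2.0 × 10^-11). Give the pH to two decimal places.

pH = 9.91

pKa = −log(2.0 × 10^-11) = 10.699
Henderson–Hasselbalch: pH = pKa + log([OI-]/[HOI]) = 10.699 + log(0.0044/0.027)
pH = 10.699 + (-0.788) = 9.91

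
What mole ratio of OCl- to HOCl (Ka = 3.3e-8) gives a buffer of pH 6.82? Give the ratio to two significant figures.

ratio = 0.22

pKa = -log(3.3 × 10^-8) = 7.481
pH = pKa + log(r) ⇒ log(r) = 6.82 − 7.481 = -0.661
r = [OCl-]/[HOCl] = 10^(-0.661) = 0.218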